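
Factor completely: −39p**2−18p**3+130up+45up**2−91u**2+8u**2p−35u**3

−(7u−3p)(u−p)(5u+6p+13)

Group: u(−35u**2−27up−91u+18p**2+39p) − p(−35u**2−27up−91u+18p**2+39p); both groups contain (−35u**2−27up−91u+18p**2+39p), so (u−p) is a factor with cofactor −35u**2−27up−91u+18p**2+39p.
The cofactor groups again: −35u**2−27up−91u+18p**2+39p = −7u(5u+6p+13) + 3p(5u+6p+13); both groups contain (5u+6p+13), giving −(7u−3p)(5u+6p+13).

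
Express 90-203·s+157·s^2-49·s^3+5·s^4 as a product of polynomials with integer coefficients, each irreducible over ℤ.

By the rational root theorem, s = 9/5 is a root, so (5·s-9) divides it; the quotient is s^3-8·s^2+17·s-10.
Continuing, s = 2 is a root, so (s-2) divides it; the quotient is s^2-6·s+5.
The remaining quadratic factors as (s-1)(s-5).

(5·s-9)·(s-1)·(s-2)·(s-5)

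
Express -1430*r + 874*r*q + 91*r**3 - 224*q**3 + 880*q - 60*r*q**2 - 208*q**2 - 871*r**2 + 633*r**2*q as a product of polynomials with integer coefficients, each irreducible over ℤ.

(13*r - 8*q)*(7*r + 4*q + 10)*(r + 7*q - 11)

Group: 7*r*(13*r**2 + 83*r*q - 143*r - 56*q**2 + 88*q) + (4*q + 10)*(13*r**2 + 83*r*q - 143*r - 56*q**2 + 88*q); both groups contain (13*r**2 + 83*r*q - 143*r - 56*q**2 + 88*q), so (7*r + 4*q + 10) is a factor with cofactor 13*r**2 + 83*r*q - 143*r - 56*q**2 + 88*q.
The cofactor groups again: 13*r**2 + 83*r*q - 143*r - 56*q**2 + 88*q = r*(13*r - 8*q) + (7*q - 11)*(13*r - 8*q); both groups contain (13*r - 8*q), giving (r + 7*q - 11)*(13*r - 8*q).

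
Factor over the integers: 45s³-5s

5s(3s+1)(3s-1)

Pull out the common factor 5s; 9s²-1 is a difference of squares.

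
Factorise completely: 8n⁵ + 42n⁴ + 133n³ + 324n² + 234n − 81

(2n + 3)(4n − 1)(n + 3)(n² + n + 9)

Trying the rational-root candidates, n = −3 is a root, so (n + 3) divides it; the quotient is 8n⁴ + 18n³ + 79n² + 87n − 27.
Then n = 1/4 is a root, so (4n − 1) divides it; the quotient is 2n³ + 5n² + 21n + 27.
Next, n = −3/2 is a root, so (2n + 3) is a factor; dividing leaves n² + n + 9.
The quadratic n² + n + 9 has discriminant −35 < 0 and is irreducible over ℤ.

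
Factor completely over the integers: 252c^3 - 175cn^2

7c(6c + 5n)(6c - 5n)

Factor out 7c, leaving 36c^2 - 25n^2, which is a difference of two squares.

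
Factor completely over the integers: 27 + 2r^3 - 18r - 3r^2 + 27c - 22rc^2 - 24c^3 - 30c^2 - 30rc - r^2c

(r - 4c - 3)(r + 2c + 3)(2r + 3c - 3)

Group: r(2r^2 + 7rc + 3r + 6c^2 + 3c - 9) + (-4c - 3)(2r^2 + 7rc + 3r + 6c^2 + 3c - 9); both groups contain (2r^2 + 7rc + 3r + 6c^2 + 3c - 9), so (r - 4c - 3) is a factor with cofactor 2r^2 + 7rc + 3r + 6c^2 + 3c - 9.
The cofactor groups again: 2r^2 + 7rc + 3r + 6c^2 + 3c - 9 = 2r(r + 2c + 3) + (3c - 3)(r + 2c + 3); both groups contain (r + 2c + 3), giving (2r + 3c - 3)(r + 2c + 3).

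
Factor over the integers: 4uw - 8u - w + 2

(4u - 1)(w - 2)

Group as (4uw - 8u) + (-w + 2) = 4u(w - 2) - (w - 2).
Both groups share the factor (w - 2).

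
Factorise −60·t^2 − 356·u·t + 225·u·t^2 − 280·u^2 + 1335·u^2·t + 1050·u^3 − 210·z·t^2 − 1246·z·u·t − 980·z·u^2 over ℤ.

Group: 5·u·(−196·z·u − 210·z·t + 210·u^2 + 225·u·t − 56·u − 60·t) + t·(−196·z·u − 210·z·t + 210·u^2 + 225·u·t − 56·u − 60·t); both groups contain (−196·z·u − 210·z·t + 210·u^2 + 225·u·t − 56·u − 60·t), so (5·u + t) is a factor with cofactor −196·z·u − 210·z·t + 210·u^2 + 225·u·t − 56·u − 60·t.
The cofactor groups again: −196·z·u − 210·z·t + 210·u^2 + 225·u·t − 56·u − 60·t = −14·z·(14·u + 15·t) + (15·u − 4)·(14·u + 15·t); both groups contain (14·u + 15·t), giving −(14·z − 15·u + 4)·(14·u + 15·t).

−(14·z − 15·u + 4)·(14·u + 15·t)·(5·u + t)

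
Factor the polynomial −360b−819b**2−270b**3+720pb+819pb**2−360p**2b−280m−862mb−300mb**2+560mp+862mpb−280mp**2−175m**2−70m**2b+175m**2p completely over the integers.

(5p−2b−5)(5m−8p+15b+8)(7m+9b)

Group: 5p(35m**2−56mp+150mb+56m−72pb+135b**2+72b) + (−2b−5)(35m**2−56mp+150mb+56m−72pb+135b**2+72b); both groups contain (35m**2−56mp+150mb+56m−72pb+135b**2+72b), so (5p−2b−5) is a factor with cofactor 35m**2−56mp+150mb+56m−72pb+135b**2+72b.
The cofactor groups again: 35m**2−56mp+150mb+56m−72pb+135b**2+72b = 7m(5m−8p+15b+8) + 9b(5m−8p+15b+8); both groups contain (5m−8p+15b+8), giving (7m+9b)(5m−8p+15b+8).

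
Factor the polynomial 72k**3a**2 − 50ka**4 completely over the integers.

2a**2k(6k − 5a)(6k + 5a)

Every term has a factor of 2ka**2. Then 36k**2 − 25a**2 = (6k)² − (5a)².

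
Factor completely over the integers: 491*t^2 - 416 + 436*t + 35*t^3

Among the possible rational roots, t = -8/5 is a root, so (5*t + 8) divides it; the quotient is 7*t^2 + 87*t - 52.
The remaining quadratic factors as (t + 13)(7*t - 4).

(5*t + 8)*(7*t - 4)*(t + 13)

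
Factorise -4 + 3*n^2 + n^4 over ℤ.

(n + 1)*(n - 1)*(n^2 + 4)

Substitute u = n^2 to get a quadratic in u, then factor.
n^2 - 1 is a difference of squares.
n^2 + 4 is irreducible over ℤ (sum of squares).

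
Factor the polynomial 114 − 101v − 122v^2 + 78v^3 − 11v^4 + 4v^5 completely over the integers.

Testing divisors of the constant over divisors of the leading coefficient, v = 3/4 is a root, giving the factor (4v − 3) and quotient v^4 − 2v^3 + 18v^2 − 17v − 38.
Then v = −1 is a root, giving the factor (v + 1) and quotient v^3 − 3v^2 + 21v − 38.
Continuing, v = 2 is a root, giving the factor (v − 2) and quotient v^2 − v + 19.
The quadratic v^2 − v + 19 has discriminant −75 < 0 and is irreducible over ℤ.

(4v − 3)(v + 1)(v − 2)(v^2 − v + 19)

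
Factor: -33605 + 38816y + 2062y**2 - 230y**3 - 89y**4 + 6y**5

Among the possible rational roots, y = 11 is a root, giving the factor (y - 11) and quotient 6y**4 - 23y**3 - 483y**2 - 3251y + 3055.
Next, y = 5/6 is a root, so (6y - 5) is a factor; dividing leaves y**3 - 3y**2 - 83y - 611.
Then y = 13 is a root, so (y - 13) is a factor; dividing leaves y**2 + 10y + 47.
The quadratic y**2 + 10y + 47 has discriminant -88 < 0 and is irreducible over ℤ.

(6y - 5)(y - 11)(y - 13)(y**2 + 10y + 47)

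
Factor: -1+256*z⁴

Write as (16*z²)² − (1)², then factor 16*z²-1 once more.

(4*z+1)*(4*z-1)*(16*z²+1)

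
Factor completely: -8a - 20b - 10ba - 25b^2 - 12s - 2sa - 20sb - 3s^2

Group: -s(3s + 5b + 2a) + (-5b - 4)(3s + 5b + 2a); both groups contain (3s + 5b + 2a).

-(3s + 5b + 2a)(s + 5b + 4)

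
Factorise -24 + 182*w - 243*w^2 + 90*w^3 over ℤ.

Trying the rational-root candidates, w = 6/5 is a root, so (5*w - 6) is a factor; dividing leaves 18*w^2 - 27*w + 4.
The remaining quadratic factors as (6*w - 1)(3*w - 4).

(3*w - 4)*(5*w - 6)*(6*w - 1)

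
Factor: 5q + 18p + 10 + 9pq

Group as (9pq + 18p) + (5q + 10) = 9p(q + 2) + 5(q + 2).
Both groups share the factor (q + 2).

(9p + 5)(q + 2)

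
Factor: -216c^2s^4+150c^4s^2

Factor out 6c^2s^2, leaving 25c^2-36s^2, which is a difference of two squares.

6c^2s^2(5c+6s)(5c-6s)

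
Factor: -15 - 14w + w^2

(w + 1)(w - 15)

Two integers with product -15 and sum -14 are -15 and 1.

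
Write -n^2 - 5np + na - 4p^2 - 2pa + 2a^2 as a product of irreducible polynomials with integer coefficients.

-(n + 4p - 2a)(n + p + a)

Group: -n(n + p + a) + (-4p + 2a)(n + p + a); both groups contain (n + p + a).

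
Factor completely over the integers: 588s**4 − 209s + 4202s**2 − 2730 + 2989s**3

(3s − 2)(4s + 7)(7s + 13)(7s + 15)

By the rational root theorem, s = −7/4 is a root, so (4s + 7) divides it; the quotient is 147s**3 + 490s**2 + 193s − 390.
Next, s = −13/7 is a root, so (7s + 13) is a factor; dividing leaves 21s**2 + 31s − 30.
The remaining quadratic factors as (3s − 2)(7s + 15).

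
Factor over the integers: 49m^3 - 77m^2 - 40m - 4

Trying the rational-root candidates, m = 2 is a root, so (m - 2) is a factor; dividing leaves 49m^2 + 21m + 2.
The remaining quadratic factors as (7m + 2)(7m + 1).

(7m + 1)(7m + 2)(m - 2)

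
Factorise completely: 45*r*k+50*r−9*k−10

(5*r−1)*(9*k+10)

Group as (45*r*k+50*r) + (−9*k−10) = 5*r*(9*k+10) − (9*k+10).
Both groups share the factor (9*k+10).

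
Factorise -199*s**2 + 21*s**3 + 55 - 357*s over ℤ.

(3*s + 5)*(7*s - 1)*(s - 11)

Testing divisors of the constant over divisors of the leading coefficient, s = 11 is a root, so (s - 11) divides it; the quotient is 21*s**2 + 32*s - 5.
The remaining quadratic factors as (3*s + 5)(7*s - 1).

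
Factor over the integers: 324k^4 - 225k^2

9k^2(6k + 5)(6k - 5)

Pull out the common factor 9k^2; 36k^2 - 25 is a difference of squares.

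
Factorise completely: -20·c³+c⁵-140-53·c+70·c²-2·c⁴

(c+1)·(c+5)·(c-4)·(c²-4·c+7)

Among the possible rational roots, c = -1 is a root, so (c+1) is a factor; dividing leaves c⁴-3·c³-17·c²+87·c-140.
Continuing, c = 4 is a root, so (c-4) is a factor; dividing leaves c³+c²-13·c+35.
Then c = -5 is a root, giving the factor (c+5) and quotient c²-4·c+7.
The quadratic c²-4·c+7 has discriminant -12 < 0 and is irreducible over ℤ.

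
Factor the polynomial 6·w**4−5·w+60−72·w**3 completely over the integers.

Group as (6·w**4−5·w) + (−72·w**3+60) = w·(6·w**3−5) − 12·(6·w**3−5).
Both groups share the factor (6·w**3−5).

(w−12)·(6·w**3−5)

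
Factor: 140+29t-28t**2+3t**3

By the rational root theorem, t = 4 is a root, so (t-4) divides it; the quotient is 3t**2-16t-35.
The remaining quadratic factors as (t-7)(3t+5).

(3t+5)(t-4)(t-7)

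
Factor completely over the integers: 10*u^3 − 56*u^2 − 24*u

Pull out the common factor 2*u, then factor the remaining trinomial.

2*u*(5*u + 2)*(u − 6)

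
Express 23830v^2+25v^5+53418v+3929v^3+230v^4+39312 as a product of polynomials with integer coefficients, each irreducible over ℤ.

(5v+13)(5v+8)(v+3)(v^2+2v+126)

By the rational root theorem, v = −13/5 is a root, so (5v+13) divides it; the quotient is 5v^4+33v^3+700v^2+2946v+3024.
Then v = −8/5 is a root, so (5v+8) is a factor; dividing leaves v^3+5v^2+132v+378.
Next, v = −3 is a root, so (v+3) divides it; the quotient is v^2+2v+126.
The quadratic v^2+2v+126 has discriminant −500 < 0 and is irreducible over ℤ.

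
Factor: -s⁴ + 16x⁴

(2x - s)(2x + s)(4x² + s²)

Write as (4x²)² − (s²)², then factor 4x² - s² once more.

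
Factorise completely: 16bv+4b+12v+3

(4b+3)(4v+1)

Group as (16bv+4b) + (12v+3) = 4b(4v+1) + 3(4v+1).
Both groups share the factor (4v+1).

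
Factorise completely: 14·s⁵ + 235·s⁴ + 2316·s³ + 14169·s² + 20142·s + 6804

Among the possible rational roots, s = −9/7 is a root, giving the factor (7·s + 9) and quotient 2·s⁴ + 31·s³ + 291·s² + 1650·s + 756.
Then s = −9 is a root, so (s + 9) is a factor; dividing leaves 2·s³ + 13·s² + 174·s + 84.
Next, s = −1/2 is a root, giving the factor (2·s + 1) and quotient s² + 6·s + 84.
The quadratic s² + 6·s + 84 has discriminant −300 < 0 and is irreducible over ℤ.

(2·s + 1)·(7·s + 9)·(s + 9)·(s² + 6·s + 84)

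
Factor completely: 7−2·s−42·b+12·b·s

(2·s−7)·(6·b−1)

Group as (12·b·s−42·b) + (−2·s+7) = 6·b·(2·s−7) − (2·s−7).
Both groups share the factor (2·s−7).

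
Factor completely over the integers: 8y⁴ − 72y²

Pull out the common factor 8y²; y² − 9 is a difference of squares.

8y²(y + 3)(y − 3)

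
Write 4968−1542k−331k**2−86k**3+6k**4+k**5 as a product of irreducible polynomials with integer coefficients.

(k+12)(k−2)(k−9)(k**2+5k+23)

Trying the rational-root candidates, k = 9 is a root, so (k−9) divides it; the quotient is k**4+15k**3+49k**2+110k−552.
Next, k = −12 is a root, giving the factor (k+12) and quotient k**3+3k**2+13k−46.
Next, k = 2 is a root, so (k−2) is a factor; dividing leaves k**2+5k+23.
The quadratic k**2+5k+23 has discriminant −67 < 0 and is irreducible over ℤ.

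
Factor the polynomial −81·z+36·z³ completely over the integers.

9·z·(2·z+3)·(2·z−3)

Factor out 9·z, leaving 4·z²−9, which is a difference of two squares.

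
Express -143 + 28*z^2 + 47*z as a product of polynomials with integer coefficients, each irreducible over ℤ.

Need a pair with product 28·(-143) = -4004 and sum 47: that's 91 and -44.
Split the middle term: 28*z^2 + 91*z - 44*z - 143 = 7*z*(4*z + 13) - 11*(4*z + 13).

(4*z + 13)*(7*z - 11)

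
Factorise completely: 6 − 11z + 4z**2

Need a pair with product 4·6 = 24 and sum −11: that's −3 and −8.
Split the middle term: 4z**2 − 3z − 8z + 6 = z(4z − 3) − 2(4z − 3).

(4z − 3)(z − 2)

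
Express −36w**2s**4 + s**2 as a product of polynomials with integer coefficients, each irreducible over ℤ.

Every term has a factor of s**2; factoring it out leaves −36w**2s**2 + 1.
Recognize a difference of squares with the parts 1 and 6ws.

−s**2(6ws + 1)(6ws − 1)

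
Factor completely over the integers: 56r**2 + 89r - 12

(7r + 12)(8r - 1)

Need a pair with product 56·(-12) = -672 and sum 89: that's 96 and -7.
Split the middle term: 56r**2 + 96r - 7r - 12 = 8r(7r + 12) - (7r + 12).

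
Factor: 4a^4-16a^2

Pull out the common factor 4a^2; a^2-4 is a difference of squares.

4a^2(a+2)(a-2)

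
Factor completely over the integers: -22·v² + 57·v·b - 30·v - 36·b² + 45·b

-(11·v - 12·b + 15)·(2·v - 3·b)

Group: -2·v·(11·v - 12·b + 15) + 3·b·(11·v - 12·b + 15); both groups contain (11·v - 12·b + 15).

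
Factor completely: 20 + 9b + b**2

Two integers with product 20 and sum 9 are 5 and 4.

(b + 4)(b + 5)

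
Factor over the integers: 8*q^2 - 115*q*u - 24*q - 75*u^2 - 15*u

Group: q*(8*q + 5*u) + (-15*u - 3)*(8*q + 5*u); both groups contain (8*q + 5*u).

(8*q + 5*u)*(q - 15*u - 3)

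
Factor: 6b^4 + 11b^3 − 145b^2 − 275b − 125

Testing divisors of the constant over divisors of the leading coefficient, b = −1 is a root, so (b + 1) is a factor; dividing leaves 6b^3 + 5b^2 − 150b − 125.
Then b = −5/6 is a root, so (6b + 5) divides it; the quotient is b^2 − 25.
The remaining quadratic factors as (b − 5)(b + 5).

(6b + 5)(b + 1)(b + 5)(b − 5)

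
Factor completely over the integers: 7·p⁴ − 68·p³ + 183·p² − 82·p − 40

(7·p + 2)·(p − 1)·(p − 4)·(p − 5)

Trying the rational-root candidates, p = 4 is a root, so (p − 4) is a factor; dividing leaves 7·p³ − 40·p² + 23·p + 10.
Next, p = 5 is a root, so (p − 5) is a factor; dividing leaves 7·p² − 5·p − 2.
The remaining quadratic factors as (p − 1)(7·p + 2).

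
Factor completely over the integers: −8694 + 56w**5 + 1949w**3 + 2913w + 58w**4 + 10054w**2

Testing divisors of the constant over divisors of the leading coefficient, w = −7/2 is a root, so (2w + 7) divides it; the quotient is 28w**4 − 69w**3 + 1216w**2 + 771w − 1242.
Then w = 3/4 is a root, so (4w − 3) is a factor; dividing leaves 7w**3 − 12w**2 + 295w + 414.
Continuing, w = −9/7 is a root, so (7w + 9) is a factor; dividing leaves w**2 − 3w + 46.
The quadratic w**2 − 3w + 46 has discriminant −175 < 0 and is irreducible over ℤ.

(2w + 7)(4w − 3)(7w + 9)(w**2 − 3w + 46)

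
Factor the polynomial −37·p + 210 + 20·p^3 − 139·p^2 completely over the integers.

By the rational root theorem, p = 6/5 is a root, so (5·p − 6) is a factor; dividing leaves 4·p^2 − 23·p − 35.
The remaining quadratic factors as (p − 7)(4·p + 5).

(4·p + 5)·(5·p − 6)·(p − 7)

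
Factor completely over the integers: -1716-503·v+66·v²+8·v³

Testing divisors of the constant over divisors of the leading coefficient, v = 13/2 is a root, so (2·v-13) divides it; the quotient is 4·v²+59·v+132.
The remaining quadratic factors as (v+12)(4·v+11).

(2·v-13)·(4·v+11)·(v+12)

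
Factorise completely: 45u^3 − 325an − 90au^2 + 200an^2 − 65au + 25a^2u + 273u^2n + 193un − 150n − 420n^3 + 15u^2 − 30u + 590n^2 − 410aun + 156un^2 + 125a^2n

Group: 5a(5au + 25an − 3u^2 − 21un + 2u − 30n^2 + 10n) + (−15u + 14n − 15)(5au + 25an − 3u^2 − 21un + 2u − 30n^2 + 10n); both groups contain (5au + 25an − 3u^2 − 21un + 2u − 30n^2 + 10n), so (5a − 15u + 14n − 15) is a factor with cofactor 5au + 25an − 3u^2 − 21un + 2u − 30n^2 + 10n.
The cofactor groups again: 5au + 25an − 3u^2 − 21un + 2u − 30n^2 + 10n = 5a(u + 5n) + (−3u − 6n + 2)(u + 5n); both groups contain (u + 5n), giving (5a − 3u − 6n + 2)(u + 5n).

(5a − 15u + 14n − 15)(5a − 3u − 6n + 2)(u + 5n)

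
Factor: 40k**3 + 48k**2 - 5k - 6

Group as (40k**3 - 5k) + (48k**2 - 6) = 5k(8k**2 - 1) + 6(8k**2 - 1).
Both groups share the factor (8k**2 - 1).

(5k + 6)(8k**2 - 1)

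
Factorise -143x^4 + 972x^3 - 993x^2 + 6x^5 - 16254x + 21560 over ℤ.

(2x + 7)(3x - 4)(x - 14)(x^2 - 12x + 55)

Trying the rational-root candidates, x = 14 is a root, so (x - 14) is a factor; dividing leaves 6x^4 - 59x^3 + 146x^2 + 1051x - 1540.
Then x = -7/2 is a root, so (2x + 7) is a factor; dividing leaves 3x^3 - 40x^2 + 213x - 220.
Next, x = 4/3 is a root, so (3x - 4) divides it; the quotient is x^2 - 12x + 55.
The quadratic x^2 - 12x + 55 has discriminant -76 < 0 and is irreducible over ℤ.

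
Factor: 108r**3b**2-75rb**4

3b**2r(6r-5b)(6r+5b)

Factor out 3rb**2, leaving 36r**2-25b**2, which is a difference of two squares.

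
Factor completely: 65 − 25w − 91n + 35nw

Group as (35nw − 91n) + (−25w + 65) = 7n(5w − 13) − 5(5w − 13).
Both groups share the factor (5w − 13).

(5w − 13)(7n − 5)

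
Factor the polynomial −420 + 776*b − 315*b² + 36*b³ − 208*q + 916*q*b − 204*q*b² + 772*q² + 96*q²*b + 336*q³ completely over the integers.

(14*q − 3*b + 10)*(6*q − 3*b + 14)*(4*q + 4*b − 3)

Group: 4*q*(84*q² − 60*q*b + 256*q + 9*b² − 72*b + 140) + (4*b − 3)*(84*q² − 60*q*b + 256*q + 9*b² − 72*b + 140); both groups contain (84*q² − 60*q*b + 256*q + 9*b² − 72*b + 140), so (4*q + 4*b − 3) is a factor with cofactor 84*q² − 60*q*b + 256*q + 9*b² − 72*b + 140.
The cofactor groups again: 84*q² − 60*q*b + 256*q + 9*b² − 72*b + 140 = 14*q*(6*q − 3*b + 14) + (−3*b + 10)*(6*q − 3*b + 14); both groups contain (6*q − 3*b + 14), giving (14*q − 3*b + 10)*(6*q − 3*b + 14).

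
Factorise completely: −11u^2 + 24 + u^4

(u^2 − 3)(u^2 − 8)

Substitute w = u^2 to get a quadratic in w, then factor.
u^2 − 8 is irreducible over ℤ (8 is not a perfect square).
u^2 − 3 is irreducible over ℤ (3 is not a perfect square).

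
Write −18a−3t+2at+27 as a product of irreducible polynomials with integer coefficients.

(2a−3)(t−9)

Group as (2at−18a) + (−3t+27) = 2a(t−9) − 3(t−9).
Both groups share the factor (t−9).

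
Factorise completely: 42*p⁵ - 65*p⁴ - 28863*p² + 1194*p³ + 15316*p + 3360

(6*p + 1)*(7*p - 5)*(p - 8)*(p² + 7*p + 84)

Among the possible rational roots, p = -1/6 is a root, giving the factor (6*p + 1) and quotient 7*p⁴ - 12*p³ + 201*p² - 4844*p + 3360.
Continuing, p = 5/7 is a root, so (7*p - 5) divides it; the quotient is p³ - p² + 28*p - 672.
Then p = 8 is a root, so (p - 8) is a factor; dividing leaves p² + 7*p + 84.
The quadratic p² + 7*p + 84 has discriminant -287 < 0 and is irreducible over ℤ.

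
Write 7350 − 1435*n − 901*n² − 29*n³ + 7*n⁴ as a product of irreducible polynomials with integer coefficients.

Trying the rational-root candidates, n = −7 is a root, so (n + 7) is a factor; dividing leaves 7*n³ − 78*n² − 355*n + 1050.
Continuing, n = 15/7 is a root, so (7*n − 15) divides it; the quotient is n² − 9*n − 70.
The remaining quadratic factors as (n − 14)(n + 5).

(7*n − 15)*(n + 5)*(n + 7)*(n − 14)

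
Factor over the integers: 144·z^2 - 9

Every term has a factor of 9. Then 16·z^2 - 1 = (4·z)² − (1)².

9·(4·z + 1)·(4·z - 1)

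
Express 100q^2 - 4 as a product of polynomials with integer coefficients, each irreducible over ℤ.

Every term has a factor of 4. Then 25q^2 - 1 = (5q)² − (1)².

4(5q + 1)(5q - 1)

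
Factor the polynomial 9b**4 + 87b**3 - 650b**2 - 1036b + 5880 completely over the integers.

By the rational root theorem, b = -10/3 is a root, so (3b + 10) divides it; the quotient is 3b**3 + 19b**2 - 280b + 588.
Then b = -14 is a root, giving the factor (b + 14) and quotient 3b**2 - 23b + 42.
The remaining quadratic factors as (3b - 14)(b - 3).

(3b + 10)(3b - 14)(b + 14)(b - 3)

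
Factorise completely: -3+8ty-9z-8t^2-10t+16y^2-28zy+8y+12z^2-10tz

Group: -4t(2t+4z-4y+1) + (3z-4y-3)(2t+4z-4y+1); both groups contain (2t+4z-4y+1).

-(2t+4z-4y+1)(4t-3z+4y+3)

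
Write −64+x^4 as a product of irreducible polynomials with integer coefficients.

(x^2+8)(x^2−8)

Substitute u = x^2 to get a quadratic in u, then factor.
x^2−8 is irreducible over ℤ (8 is not a perfect square).
x^2+8 is irreducible over ℤ (always positive, so no real roots).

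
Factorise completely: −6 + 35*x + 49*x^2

(7*x + 6)*(7*x − 1)

Need a pair with product 49·(−6) = −294 and sum 35: that's 42 and −7.
Split the middle term: 49*x^2 + 42*x − 7*x − 6 = 7*x*(7*x + 6) − (7*x + 6).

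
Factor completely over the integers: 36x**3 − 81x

9x(2x + 3)(2x − 3)

Factor out 9x, leaving 4x**2 − 9, which is a difference of two squares.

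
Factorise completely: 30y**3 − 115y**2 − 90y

5y(2y − 9)(3y + 2)

Pull out the common factor 5y, then factor the remaining trinomial.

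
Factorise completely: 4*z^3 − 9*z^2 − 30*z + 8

(4*z − 1)*(z + 2)*(z − 4)

Testing divisors of the constant over divisors of the leading coefficient, z = 4 is a root, giving the factor (z − 4) and quotient 4*z^2 + 7*z − 2.
The remaining quadratic factors as (z + 2)(4*z − 1).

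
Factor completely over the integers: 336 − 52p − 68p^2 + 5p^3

(5p + 12)(p − 14)(p − 2)

Trying the rational-root candidates, p = 2 is a root, so (p − 2) is a factor; dividing leaves 5p^2 − 58p − 168.
The remaining quadratic factors as (p − 14)(5p + 12).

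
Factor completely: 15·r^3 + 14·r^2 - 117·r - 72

By the rational root theorem, r = -3 is a root, so (r + 3) is a factor; dividing leaves 15·r^2 - 31·r - 24.
The remaining quadratic factors as (5·r + 3)(3·r - 8).

(3·r - 8)·(5·r + 3)·(r + 3)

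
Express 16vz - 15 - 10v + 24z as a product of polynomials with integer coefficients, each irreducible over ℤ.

(2v + 3)(8z - 5)

Group as (16vz - 10v) + (24z - 15) = 2v(8z - 5) + 3(8z - 5).
Both groups share the factor (8z - 5).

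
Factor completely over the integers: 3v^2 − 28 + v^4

(v + 2)(v − 2)(v^2 + 7)

Substitute u = v^2 to get a quadratic in u, then factor.
v^2 − 4 is a difference of squares.
v^2 + 7 is irreducible over ℤ (always positive, so no real roots).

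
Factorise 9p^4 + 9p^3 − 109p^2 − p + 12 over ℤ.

By the rational root theorem, p = −4 is a root, so (p + 4) is a factor; dividing leaves 9p^3 − 27p^2 − p + 3.
Then p = 3 is a root, so (p − 3) divides it; the quotient is 9p^2 − 1.
The remaining quadratic factors as (3p + 1)(3p − 1).

(3p + 1)(3p − 1)(p + 4)(p − 3)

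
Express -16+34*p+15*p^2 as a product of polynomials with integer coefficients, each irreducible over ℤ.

(3*p+8)*(5*p-2)

Need a pair with product 15·(-16) = -240 and sum 34: that's 40 and -6.
Split the middle term: 15*p^2+40*p - 6*p-16 = 5*p*(3*p+8) - 2*(3*p+8).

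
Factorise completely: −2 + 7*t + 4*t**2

(4*t − 1)*(t + 2)

Need a pair with product 4·(−2) = −8 and sum 7: that's −1 and 8.
Split the middle term: 4*t**2 − t + 8*t − 2 = t*(4*t − 1) + 2*(4*t − 1).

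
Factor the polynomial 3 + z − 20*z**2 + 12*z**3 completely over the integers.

(2*z − 1)*(2*z − 3)*(3*z + 1)

Testing divisors of the constant over divisors of the leading coefficient, z = 3/2 is a root, so (2*z − 3) is a factor; dividing leaves 6*z**2 − z − 1.
The remaining quadratic factors as (2*z − 1)(3*z + 1).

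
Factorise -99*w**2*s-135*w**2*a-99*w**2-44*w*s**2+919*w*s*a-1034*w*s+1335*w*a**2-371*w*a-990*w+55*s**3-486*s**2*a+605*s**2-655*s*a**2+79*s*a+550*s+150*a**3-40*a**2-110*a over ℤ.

Group: 11*s*(-9*w**2-4*w*s+89*w*a-90*w+5*s**2-51*s*a+50*s+10*a**2-10*a) + (15*a+11)*(-9*w**2-4*w*s+89*w*a-90*w+5*s**2-51*s*a+50*s+10*a**2-10*a); both groups contain (-9*w**2-4*w*s+89*w*a-90*w+5*s**2-51*s*a+50*s+10*a**2-10*a), so (11*s+15*a+11) is a factor with cofactor -9*w**2-4*w*s+89*w*a-90*w+5*s**2-51*s*a+50*s+10*a**2-10*a.
The cofactor groups again: -9*w**2-4*w*s+89*w*a-90*w+5*s**2-51*s*a+50*s+10*a**2-10*a = -w*(9*w-5*s+a) + (-s+10*a-10)*(9*w-5*s+a); both groups contain (9*w-5*s+a), giving -(w+s-10*a+10)*(9*w-5*s+a).

-(w+s-10*a+10)*(11*s+15*a+11)*(9*w-5*s+a)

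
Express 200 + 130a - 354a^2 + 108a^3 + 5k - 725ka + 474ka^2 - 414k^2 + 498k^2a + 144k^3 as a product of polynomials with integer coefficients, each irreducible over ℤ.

Group: 8k(18k^2 + 42ka - 63k + 12a^2 - 46a + 40) + (9a + 5)(18k^2 + 42ka - 63k + 12a^2 - 46a + 40); both groups contain (18k^2 + 42ka - 63k + 12a^2 - 46a + 40), so (8k + 9a + 5) is a factor with cofactor 18k^2 + 42ka - 63k + 12a^2 - 46a + 40.
The cofactor groups again: 18k^2 + 42ka - 63k + 12a^2 - 46a + 40 = 6k(3k + 6a - 8) + (2a - 5)(3k + 6a - 8); both groups contain (3k + 6a - 8), giving (6k + 2a - 5)(3k + 6a - 8).

(6k + 2a - 5)(3k + 6a - 8)(8k + 9a + 5)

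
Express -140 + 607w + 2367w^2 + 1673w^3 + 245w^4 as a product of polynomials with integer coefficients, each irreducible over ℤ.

(5w + 7)(7w + 4)(7w - 1)(w + 5)

Among the possible rational roots, w = -5 is a root, so (w + 5) divides it; the quotient is 245w^3 + 448w^2 + 127w - 28.
Continuing, w = -7/5 is a root, giving the factor (5w + 7) and quotient 49w^2 + 21w - 4.
The remaining quadratic factors as (7w - 1)(7w + 4).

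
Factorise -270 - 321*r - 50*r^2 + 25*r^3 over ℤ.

(5*r + 6)*(5*r + 9)*(r - 5)

Among the possible rational roots, r = -6/5 is a root, giving the factor (5*r + 6) and quotient 5*r^2 - 16*r - 45.
The remaining quadratic factors as (5*r + 9)(r - 5).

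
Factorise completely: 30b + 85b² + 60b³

Pull out the common factor 5b, then factor the remaining trinomial.

5b(3b + 2)(4b + 3)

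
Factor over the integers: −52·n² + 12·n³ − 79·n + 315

By the rational root theorem, n = −5/2 is a root, so (2·n + 5) divides it; the quotient is 6·n² − 41·n + 63.
The remaining quadratic factors as (3·n − 7)(2·n − 9).

(2·n + 5)·(2·n − 9)·(3·n − 7)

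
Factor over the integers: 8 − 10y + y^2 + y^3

(y + 4)(y − 1)(y − 2)

By the rational root theorem, y = 2 is a root, giving the factor (y − 2) and quotient y^2 + 3y − 4.
The remaining quadratic factors as (y + 4)(y − 1).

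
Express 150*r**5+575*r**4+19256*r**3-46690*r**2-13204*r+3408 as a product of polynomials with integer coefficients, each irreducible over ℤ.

Trying the rational-root candidates, r = -2/5 is a root, so (5*r+2) divides it; the quotient is 30*r**4+103*r**3+3810*r**2-10862*r+1704.
Then r = 12/5 is a root, so (5*r-12) divides it; the quotient is 6*r**3+35*r**2+846*r-142.
Then r = 1/6 is a root, so (6*r-1) is a factor; dividing leaves r**2+6*r+142.
The quadratic r**2+6*r+142 has discriminant -532 < 0 and is irreducible over ℤ.

(5*r+2)*(5*r-12)*(6*r-1)*(r**2+6*r+142)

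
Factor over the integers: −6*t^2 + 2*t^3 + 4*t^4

2*t^2*(2*t + 3)*(t − 1)

Pull out the common factor 2*t^2, then factor the remaining trinomial.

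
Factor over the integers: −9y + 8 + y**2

(y − 1)(y − 8)

Two integers with product 8 and sum −9 are −8 and −1.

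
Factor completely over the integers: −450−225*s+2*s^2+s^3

Trying the rational-root candidates, s = −2 is a root, so (s+2) divides it; the quotient is s^2−225.
The remaining quadratic factors as (s+15)(s−15).

(s+15)*(s+2)*(s−15)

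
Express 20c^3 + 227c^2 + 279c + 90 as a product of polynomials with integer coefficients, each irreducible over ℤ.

(4c + 3)(5c + 3)(c + 10)

Among the possible rational roots, c = -3/5 is a root, so (5c + 3) is a factor; dividing leaves 4c^2 + 43c + 30.
The remaining quadratic factors as (c + 10)(4c + 3).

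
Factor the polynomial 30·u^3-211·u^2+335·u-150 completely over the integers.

Testing divisors of the constant over divisors of the leading coefficient, u = 5 is a root, giving the factor (u-5) and quotient 30·u^2-61·u+30.
The remaining quadratic factors as (5·u-6)(6·u-5).

(5·u-6)·(6·u-5)·(u-5)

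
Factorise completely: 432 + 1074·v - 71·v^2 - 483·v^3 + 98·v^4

Testing divisors of the constant over divisors of the leading coefficient, v = -3/7 is a root, giving the factor (7·v + 3) and quotient 14·v^3 - 75·v^2 + 22·v + 144.
Continuing, v = 2 is a root, giving the factor (v - 2) and quotient 14·v^2 - 47·v - 72.
The remaining quadratic factors as (2·v - 9)(7·v + 8).

(2·v - 9)·(7·v + 3)·(7·v + 8)·(v - 2)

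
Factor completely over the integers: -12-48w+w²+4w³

Group as (4w³-48w) + (w²-12) = 4w(w²-12) + (w²-12).
Both groups share the factor (w²-12).

(4w+1)(w²-12)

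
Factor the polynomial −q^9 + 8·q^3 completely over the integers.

−q^3·(q^2 − 2)·(q^4 + 2·q^2 + 4)

Pull out the common factor q^3, leaving −q^6 + 8.
Recognize a difference of cubes with the parts 2 and q^2.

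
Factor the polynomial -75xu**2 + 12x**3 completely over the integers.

3x(2x - 5u)(2x + 5u)

Pull out the common factor 3x; 4x**2 - 25u**2 is a difference of squares.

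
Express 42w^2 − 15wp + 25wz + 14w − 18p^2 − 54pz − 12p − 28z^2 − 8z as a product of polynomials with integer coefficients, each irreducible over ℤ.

(7w − 6p − 4z)(6w + 3p + 7z + 2)

Group: 6w(7w − 6p − 4z) + (3p + 7z + 2)(7w − 6p − 4z); both groups contain (7w − 6p − 4z).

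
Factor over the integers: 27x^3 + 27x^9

Every term has a factor of 27x^3; factoring it out leaves x^6 + 1.
Recognize a sum of cubes with the parts x^2 and 1.

27x^3(x^2 + 1)(x^4 - x^2 + 1)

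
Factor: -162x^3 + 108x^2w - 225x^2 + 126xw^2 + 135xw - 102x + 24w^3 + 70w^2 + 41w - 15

-(3x - 4w + 1)(6x + 2w + 3)(9x + 3w + 5)

Group: 3x(-54x^2 - 36xw - 57x - 6w^2 - 19w - 15) + (-4w + 1)(-54x^2 - 36xw - 57x - 6w^2 - 19w - 15); both groups contain (-54x^2 - 36xw - 57x - 6w^2 - 19w - 15), so (3x - 4w + 1) is a factor with cofactor -54x^2 - 36xw - 57x - 6w^2 - 19w - 15.
The cofactor groups again: -54x^2 - 36xw - 57x - 6w^2 - 19w - 15 = -9x(6x + 2w + 3) + (-3w - 5)(6x + 2w + 3); both groups contain (6x + 2w + 3), giving -(9x + 3w + 5)(6x + 2w + 3).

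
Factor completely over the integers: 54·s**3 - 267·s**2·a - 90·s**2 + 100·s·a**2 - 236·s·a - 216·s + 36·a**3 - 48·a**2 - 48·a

(3·s - 2·a + 4)·(2·s - 9·a - 6)·(9·s + 2·a)

Group: 3·s·(18·s**2 - 77·s·a - 54·s - 18·a**2 - 12·a) + (-2·a + 4)·(18·s**2 - 77·s·a - 54·s - 18·a**2 - 12·a); both groups contain (18·s**2 - 77·s·a - 54·s - 18·a**2 - 12·a), so (3·s - 2·a + 4) is a factor with cofactor 18·s**2 - 77·s·a - 54·s - 18·a**2 - 12·a.
The cofactor groups again: 18·s**2 - 77·s·a - 54·s - 18·a**2 - 12·a = 2·s·(9·s + 2·a) + (-9·a - 6)·(9·s + 2·a); both groups contain (9·s + 2·a), giving (2·s - 9·a - 6)·(9·s + 2·a).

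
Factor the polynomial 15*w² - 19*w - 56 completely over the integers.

(3*w - 8)*(5*w + 7)

Need a pair with product 15·(-56) = -840 and sum -19: that's -40 and 21.
Split the middle term: 15*w² - 40*w + 21*w - 56 = 5*w*(3*w - 8) + 7*(3*w - 8).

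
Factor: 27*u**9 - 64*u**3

Pull out the common factor u**3, leaving 27*u**6 - 64.
Recognize a difference of cubes with the parts 3*u**2 and 4.

u**3*(3*u**2 - 4)*(9*u**4 + 12*u**2 + 16)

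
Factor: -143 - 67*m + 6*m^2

Need a pair with product 6·(-143) = -858 and sum -67: that's 11 and -78.
Split the middle term: 6*m^2 + 11*m - 78*m - 143 = m*(6*m + 11) - 13*(6*m + 11).

(6*m + 11)*(m - 13)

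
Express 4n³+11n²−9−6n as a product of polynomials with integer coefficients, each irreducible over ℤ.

Trying the rational-root candidates, n = −3 is a root, giving the factor (n+3) and quotient 4n²−n−3.
The remaining quadratic factors as (n−1)(4n+3).

(4n+3)(n+3)(n−1)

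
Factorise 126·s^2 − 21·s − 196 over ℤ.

Pull out the common factor 7, then factor the remaining trinomial.

7·(3·s − 4)·(6·s + 7)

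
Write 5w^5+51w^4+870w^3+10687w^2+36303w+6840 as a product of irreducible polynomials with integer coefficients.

(5w+1)(w+5)(w+8)(w^2−3w+171)

Among the possible rational roots, w = −5 is a root, giving the factor (w+5) and quotient 5w^4+26w^3+740w^2+6987w+1368.
Next, w = −1/5 is a root, so (5w+1) divides it; the quotient is w^3+5w^2+147w+1368.
Next, w = −8 is a root, giving the factor (w+8) and quotient w^2−3w+171.
The quadratic w^2−3w+171 has discriminant −675 < 0 and is irreducible over ℤ.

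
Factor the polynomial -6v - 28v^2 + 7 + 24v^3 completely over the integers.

(2v + 1)(2v - 1)(6v - 7)

Group as (24v^3 - 6v) + (-28v^2 + 7) = 6v(4v^2 - 1) - 7(4v^2 - 1).
Both groups share the factor (4v^2 - 1).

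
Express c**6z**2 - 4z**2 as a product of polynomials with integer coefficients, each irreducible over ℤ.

z**2(c**3 + 2)(c**3 - 2)

Pull out the common factor z**2, leaving c**6 - 4.
Recognize a difference of squares with the parts c**3 and 2.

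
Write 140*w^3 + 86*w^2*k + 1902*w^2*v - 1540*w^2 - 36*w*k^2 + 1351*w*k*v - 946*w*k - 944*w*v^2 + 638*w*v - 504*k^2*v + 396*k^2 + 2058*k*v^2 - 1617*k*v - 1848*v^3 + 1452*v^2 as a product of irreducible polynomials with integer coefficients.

(14*w - 4*k + 11*v)*(w + 14*v - 11)*(10*w + 9*k - 12*v)

Group: 14*w*(10*w^2 + 9*w*k + 128*w*v - 110*w + 126*k*v - 99*k - 168*v^2 + 132*v) + (-4*k + 11*v)*(10*w^2 + 9*w*k + 128*w*v - 110*w + 126*k*v - 99*k - 168*v^2 + 132*v); both groups contain (10*w^2 + 9*w*k + 128*w*v - 110*w + 126*k*v - 99*k - 168*v^2 + 132*v), so (14*w - 4*k + 11*v) is a factor with cofactor 10*w^2 + 9*w*k + 128*w*v - 110*w + 126*k*v - 99*k - 168*v^2 + 132*v.
The cofactor groups again: 10*w^2 + 9*w*k + 128*w*v - 110*w + 126*k*v - 99*k - 168*v^2 + 132*v = w*(10*w + 9*k - 12*v) + (14*v - 11)*(10*w + 9*k - 12*v); both groups contain (10*w + 9*k - 12*v), giving (w + 14*v - 11)*(10*w + 9*k - 12*v).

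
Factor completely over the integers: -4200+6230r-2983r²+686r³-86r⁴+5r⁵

(5r-6)(r-4)(r-5)(r²-7r+35)

By the rational root theorem, r = 6/5 is a root, giving the factor (5r-6) and quotient r⁴-16r³+118r²-455r+700.
Continuing, r = 4 is a root, so (r-4) divides it; the quotient is r³-12r²+70r-175.
Continuing, r = 5 is a root, so (r-5) is a factor; dividing leaves r²-7r+35.
The quadratic r²-7r+35 has discriminant -91 < 0 and is irreducible over ℤ.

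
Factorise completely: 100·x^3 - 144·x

Factor out 4·x, leaving 25·x^2 - 36, which is a difference of two squares.

4·x·(5·x + 6)·(5·x - 6)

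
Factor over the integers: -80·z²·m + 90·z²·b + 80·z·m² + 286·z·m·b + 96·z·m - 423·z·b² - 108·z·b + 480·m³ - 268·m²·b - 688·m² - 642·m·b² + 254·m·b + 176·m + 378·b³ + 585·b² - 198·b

Group: 8·m·(-10·z² + 10·z·m + 47·z·b + 12·z + 60·m² + 34·m·b - 86·m - 42·b² - 65·b + 22) - 9·b·(-10·z² + 10·z·m + 47·z·b + 12·z + 60·m² + 34·m·b - 86·m - 42·b² - 65·b + 22); both groups contain (-10·z² + 10·z·m + 47·z·b + 12·z + 60·m² + 34·m·b - 86·m - 42·b² - 65·b + 22), so (8·m - 9·b) is a factor with cofactor -10·z² + 10·z·m + 47·z·b + 12·z + 60·m² + 34·m·b - 86·m - 42·b² - 65·b + 22.
The cofactor groups again: -10·z² + 10·z·m + 47·z·b + 12·z + 60·m² + 34·m·b - 86·m - 42·b² - 65·b + 22 = -5·z·(2·z - 6·m - 7·b + 2) + (-10·m + 6·b + 11)·(2·z - 6·m - 7·b + 2); both groups contain (2·z - 6·m - 7·b + 2), giving -(5·z + 10·m - 6·b - 11)·(2·z - 6·m - 7·b + 2).

-(5·z + 10·m - 6·b - 11)·(2·z - 6·m - 7·b + 2)·(8·m - 9·b)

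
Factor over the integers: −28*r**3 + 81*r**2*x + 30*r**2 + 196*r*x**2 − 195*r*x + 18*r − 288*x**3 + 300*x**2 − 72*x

−(4*r + 9*x − 6)*(7*r − 8*x + 3)*(r − 4*x)

Group: r*(−28*r**2 − 31*r*x + 30*r + 72*x**2 − 75*x + 18) − 4*x*(−28*r**2 − 31*r*x + 30*r + 72*x**2 − 75*x + 18); both groups contain (−28*r**2 − 31*r*x + 30*r + 72*x**2 − 75*x + 18), so (r − 4*x) is a factor with cofactor −28*r**2 − 31*r*x + 30*r + 72*x**2 − 75*x + 18.
The cofactor groups again: −28*r**2 − 31*r*x + 30*r + 72*x**2 − 75*x + 18 = −4*r*(7*r − 8*x + 3) + (−9*x + 6)*(7*r − 8*x + 3); both groups contain (7*r − 8*x + 3), giving −(4*r + 9*x − 6)*(7*r − 8*x + 3).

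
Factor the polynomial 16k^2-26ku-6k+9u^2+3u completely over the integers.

(2k-u)(8k-9u-3)

Group: 2k(8k-9u-3) - u(8k-9u-3); both groups contain (8k-9u-3).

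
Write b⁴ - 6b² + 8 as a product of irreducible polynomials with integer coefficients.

(b + 2)(b - 2)(b² - 2)

Substitute u = b² to get a quadratic in u, then factor.
b² - 4 is a difference of squares.
b² - 2 is irreducible over ℤ (2 is not a perfect square).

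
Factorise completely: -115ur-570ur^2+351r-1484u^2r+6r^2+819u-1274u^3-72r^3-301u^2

-(7u+3r)(13u+4r-9)(14u+6r+13)

Group: 7u(-182u^2-134ur-43u-24r^2+2r+117) + 3r(-182u^2-134ur-43u-24r^2+2r+117); both groups contain (-182u^2-134ur-43u-24r^2+2r+117), so (7u+3r) is a factor with cofactor -182u^2-134ur-43u-24r^2+2r+117.
The cofactor groups again: -182u^2-134ur-43u-24r^2+2r+117 = -14u(13u+4r-9) + (-6r-13)(13u+4r-9); both groups contain (13u+4r-9), giving -(14u+6r+13)(13u+4r-9).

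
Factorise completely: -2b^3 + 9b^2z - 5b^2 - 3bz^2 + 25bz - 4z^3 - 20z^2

-(2b + z + 5)(b - 4z)(b - z)

Group: 2b(-b^2 + 5bz - 4z^2) + (z + 5)(-b^2 + 5bz - 4z^2); both groups contain (-b^2 + 5bz - 4z^2), so (2b + z + 5) is a factor with cofactor -b^2 + 5bz - 4z^2.
The cofactor groups again: -b^2 + 5bz - 4z^2 = -b(b - 4z) + z(b - 4z); both groups contain (b - 4z), giving -(b - z)(b - 4z).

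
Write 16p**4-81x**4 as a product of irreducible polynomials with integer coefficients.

(2p+3x)(2p-3x)(4p**2+9x**2)

Write as (4p**2)² − (9x**2)², then factor 4p**2-9x**2 once more.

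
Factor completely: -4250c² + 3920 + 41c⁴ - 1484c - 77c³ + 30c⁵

(5c - 4)(6c + 7)(c - 5)(c² + 6c + 28)

Testing divisors of the constant over divisors of the leading coefficient, c = -7/6 is a root, giving the factor (6c + 7) and quotient 5c⁴ + c³ - 14c² - 692c + 560.
Then c = 5 is a root, so (c - 5) is a factor; dividing leaves 5c³ + 26c² + 116c - 112.
Next, c = 4/5 is a root, so (5c - 4) divides it; the quotient is c² + 6c + 28.
The quadratic c² + 6c + 28 has discriminant -76 < 0 and is irreducible over ℤ.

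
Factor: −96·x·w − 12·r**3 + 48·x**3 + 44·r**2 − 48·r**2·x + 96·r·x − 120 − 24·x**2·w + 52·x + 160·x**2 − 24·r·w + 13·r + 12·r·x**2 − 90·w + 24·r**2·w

−(2·r + 2·x + 3)·(2·r − 2·x − 5)·(3·r + 12·x − 6·w − 8)

Group: 2·r·(−6·r**2 − 30·r·x + 12·r·w + 7·r − 24·x**2 + 12·x·w − 20·x + 18·w + 24) + (−2·x − 5)·(−6·r**2 − 30·r·x + 12·r·w + 7·r − 24·x**2 + 12·x·w − 20·x + 18·w + 24); both groups contain (−6·r**2 − 30·r·x + 12·r·w + 7·r − 24·x**2 + 12·x·w − 20·x + 18·w + 24), so (2·r − 2·x − 5) is a factor with cofactor −6·r**2 − 30·r·x + 12·r·w + 7·r − 24·x**2 + 12·x·w − 20·x + 18·w + 24.
The cofactor groups again: −6·r**2 − 30·r·x + 12·r·w + 7·r − 24·x**2 + 12·x·w − 20·x + 18·w + 24 = −2·r·(3·r + 12·x − 6·w − 8) + (−2·x − 3)·(3·r + 12·x − 6·w − 8); both groups contain (3·r + 12·x − 6·w − 8), giving −(2·r + 2·x + 3)·(3·r + 12·x − 6·w − 8).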